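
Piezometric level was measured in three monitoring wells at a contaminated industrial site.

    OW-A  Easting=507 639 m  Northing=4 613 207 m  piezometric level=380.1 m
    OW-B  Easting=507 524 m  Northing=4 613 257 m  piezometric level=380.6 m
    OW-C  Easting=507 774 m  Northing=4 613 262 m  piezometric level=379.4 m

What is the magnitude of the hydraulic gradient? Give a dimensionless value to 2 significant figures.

Differences from OW-A: to OW-B (Δx, Δy, Δh) = (-115, 50, +0.5); to OW-C = (135, 55, -0.7).
Solve a·Δx + b·Δy = Δh: det = (-115)·55 − 135·50 = -13075.
∂h/∂x = [(+0.5)·55 − (-0.7)·50] / -13075 = -0.004780
∂h/∂y = [(-115)·(-0.7) − 135·(+0.5)] / -13075 = -0.0009943
|∇h| = √(-0.004780² + -0.0009943²) = 0.004882

0.0049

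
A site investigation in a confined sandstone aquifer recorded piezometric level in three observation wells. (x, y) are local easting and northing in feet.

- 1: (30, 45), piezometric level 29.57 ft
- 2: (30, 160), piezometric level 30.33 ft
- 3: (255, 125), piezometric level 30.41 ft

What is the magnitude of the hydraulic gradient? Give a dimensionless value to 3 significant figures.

0.00675

With h = a·x + b·y + c and 1 as origin, the differences give:
  0·a + 115·b = +0.76
  225·a + 80·b = +0.84
Eliminate b (×80 and ×115, subtract): -25875·a = -35.800 → a = ∂h/∂x = +0.001384
Back-substitute: b = ∂h/∂y = +0.006609.
|∇h| = √(0.001384² + 0.006609²) = 0.006752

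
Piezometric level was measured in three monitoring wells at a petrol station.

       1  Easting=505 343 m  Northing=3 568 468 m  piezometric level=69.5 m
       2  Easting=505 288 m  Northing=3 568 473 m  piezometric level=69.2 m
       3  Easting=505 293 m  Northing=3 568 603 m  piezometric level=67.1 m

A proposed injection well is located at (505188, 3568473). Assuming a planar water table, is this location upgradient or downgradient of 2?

Differences from 1: to 2 (Δx, Δy, Δh) = (-55, 5, -0.3); to 3 = (-50, 135, -2.4).
Determinant of the coordinate differences = (-55)·135 − (-50)·5 = -7175.
∂h/∂x = [(-0.3)·135 − (-2.4)·5] / -7175 = +0.003972
∂h/∂y = [(-55)·(-2.4) − (-50)·(-0.3)] / -7175 = -0.01631
Head at (505188, 3568473) = 69.5 + (+0.003972)·(-155) + (-0.01631)·(5) = 68.80 m.
That is lower than the 69.2 m at 2, so the point is downgradient.

downgradient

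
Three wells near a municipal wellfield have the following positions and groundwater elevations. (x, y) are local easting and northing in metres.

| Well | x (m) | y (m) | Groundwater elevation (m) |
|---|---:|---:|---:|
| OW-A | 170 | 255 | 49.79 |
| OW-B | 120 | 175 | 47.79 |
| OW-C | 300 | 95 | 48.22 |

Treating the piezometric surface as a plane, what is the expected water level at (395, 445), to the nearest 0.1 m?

55.7 m

Three-point gradient (reference OW-A): Δ to OW-B = (-50, -80, -2.00), Δ to OW-C = (130, -160, -1.57).
∂h/∂x = +0.01057, ∂h/∂y = +0.01840 (det = 18400).
h(395, 445) = 49.79 + (+0.01057)·(225) + (+0.01840)·(190) = 49.79 +2.377 +3.495 = 55.663 m.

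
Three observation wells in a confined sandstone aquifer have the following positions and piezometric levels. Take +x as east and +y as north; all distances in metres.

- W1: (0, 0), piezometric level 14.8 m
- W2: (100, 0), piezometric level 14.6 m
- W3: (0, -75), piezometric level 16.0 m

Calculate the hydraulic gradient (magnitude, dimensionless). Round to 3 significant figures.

∂h/∂x = (14.6 − 14.8) / (100 − 0) = -0.002000
∂h/∂y = (16.0 − 14.8) / (-75 − 0) = -0.01600
|∇h| = √(-0.002000² + -0.01600²) = 0.01612

0.0161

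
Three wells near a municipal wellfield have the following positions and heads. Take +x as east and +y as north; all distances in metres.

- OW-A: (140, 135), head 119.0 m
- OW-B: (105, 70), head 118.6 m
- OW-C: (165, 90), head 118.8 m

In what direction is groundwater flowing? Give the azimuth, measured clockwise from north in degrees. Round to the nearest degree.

With h = a·x + b·y + c and OW-A as origin, the differences give:
  (-35)·a + (-65)·b = -0.4
  25·a + (-45)·b = -0.2
Eliminate b (×(-45) and ×(-65), subtract): 3200·a = 5.00 → a = ∂h/∂x = +0.001563
Back-substitute: b = ∂h/∂y = +0.005313.
Flow direction (−∇h) has components (-0.001563 E, -0.005313 N).
Azimuth = atan2(E, N) = atan2(-0.001563, -0.005313) = 196.4° ≈ 196°.

196°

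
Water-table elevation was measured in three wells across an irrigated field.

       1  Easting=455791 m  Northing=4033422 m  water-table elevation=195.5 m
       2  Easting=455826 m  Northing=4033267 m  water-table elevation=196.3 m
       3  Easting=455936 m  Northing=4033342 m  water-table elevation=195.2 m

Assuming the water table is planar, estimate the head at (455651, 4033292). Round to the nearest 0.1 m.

Differences from 1: to 2 (Δx, Δy, Δh) = (35, -155, +0.8); to 3 = (145, -80, -0.3).
Solve a·Δx + b·Δy = Δh: det = 35·(-80) − 145·(-155) = 19675.
∂h/∂x = [(+0.8)·(-80) − (-0.3)·(-155)] / 19675 = -0.005616
∂h/∂y = [35·(-0.3) − 145·(+0.8)] / 19675 = -0.006429
h(455651, 4033292) = 195.5 + (-0.005616)·(-140) + (-0.006429)·(-130) = 195.5 +0.786 +0.836 = 197.122 m.

197.1 m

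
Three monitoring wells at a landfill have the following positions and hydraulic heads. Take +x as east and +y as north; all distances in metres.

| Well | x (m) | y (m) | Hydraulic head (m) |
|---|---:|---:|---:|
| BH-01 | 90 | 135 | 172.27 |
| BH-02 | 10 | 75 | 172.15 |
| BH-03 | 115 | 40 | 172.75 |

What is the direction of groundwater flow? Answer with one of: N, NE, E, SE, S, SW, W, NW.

NW

With h = a·x + b·y + c and BH-01 as origin, the differences give:
  (-80)·a + (-60)·b = -0.12
  25·a + (-95)·b = +0.48
Eliminate b (×(-95) and ×(-60), subtract): 9100·a = 40.200 → a = ∂h/∂x = +0.004418
Back-substitute: b = ∂h/∂y = -0.003890.
Flow = −∇h = (-0.004418 east, +0.003890 north), which points northwest.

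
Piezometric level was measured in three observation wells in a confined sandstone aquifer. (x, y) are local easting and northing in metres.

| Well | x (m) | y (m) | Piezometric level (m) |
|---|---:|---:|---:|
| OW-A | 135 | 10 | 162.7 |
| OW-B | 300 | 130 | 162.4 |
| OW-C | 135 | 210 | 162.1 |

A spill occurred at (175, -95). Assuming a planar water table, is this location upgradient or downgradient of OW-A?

Differences from OW-A: to OW-B (Δx, Δy, Δh) = (165, 120, -0.3); to OW-C = (0, 200, -0.6).
Solve a·Δx + b·Δy = Δh: det = 165·200 − 0·120 = 33000.
∂h/∂x = [(-0.3)·200 − (-0.6)·120] / 33000 = +0.0003636
∂h/∂y = [165·(-0.6) − 0·(-0.3)] / 33000 = -0.003000
Head at (175, -95) = 162.7 + (+0.0003636)·(40) + (-0.003000)·(-105) = 163.03 m.
That is higher than the 162.7 m at OW-A, so the point is upgradient.

upgradient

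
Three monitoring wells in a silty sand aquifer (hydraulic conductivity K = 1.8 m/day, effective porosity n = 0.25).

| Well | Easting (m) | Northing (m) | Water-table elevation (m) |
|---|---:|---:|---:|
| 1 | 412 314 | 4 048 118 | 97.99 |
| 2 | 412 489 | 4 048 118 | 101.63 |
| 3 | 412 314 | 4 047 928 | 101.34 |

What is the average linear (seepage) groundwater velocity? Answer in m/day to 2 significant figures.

0.20 m/day

∂h/∂x = (101.63 − 97.99) / (412489 − 412314) = +0.02080
∂h/∂y = (101.34 − 97.99) / (4047928 − 4048118) = -0.01763
|∇h| = √(0.02080² + -0.01763²) = 0.02727
Seepage velocity v = K·i/n = 1.8 × 0.02727 / 0.25 = 0.1963 m/day.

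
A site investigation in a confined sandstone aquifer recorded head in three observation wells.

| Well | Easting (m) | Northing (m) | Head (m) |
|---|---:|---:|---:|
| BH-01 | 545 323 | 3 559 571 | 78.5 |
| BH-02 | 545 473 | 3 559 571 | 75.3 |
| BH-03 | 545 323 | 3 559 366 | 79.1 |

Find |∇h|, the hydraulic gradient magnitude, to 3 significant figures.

∂h/∂x = (75.3 − 78.5) / (545473 − 545323) = -0.02133
∂h/∂y = (79.1 − 78.5) / (3559366 − 3559571) = -0.002927
|∇h| = √(-0.02133² + -0.002927²) = 0.02153

0.0215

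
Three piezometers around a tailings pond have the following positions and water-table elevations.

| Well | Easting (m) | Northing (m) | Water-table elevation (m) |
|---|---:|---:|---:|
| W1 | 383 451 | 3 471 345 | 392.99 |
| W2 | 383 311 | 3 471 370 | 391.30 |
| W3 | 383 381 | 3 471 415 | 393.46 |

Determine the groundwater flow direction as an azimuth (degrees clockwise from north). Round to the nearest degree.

215°

Differences from W1: to W2 (Δx, Δy, Δh) = (-140, 25, -1.69); to W3 = (-70, 70, +0.47).
Solve a·Δx + b·Δy = Δh: det = (-140)·70 − (-70)·25 = -8050.
∂h/∂x = [(-1.69)·70 − (+0.47)·25] / -8050 = +0.01616
∂h/∂y = [(-140)·(+0.47) − (-70)·(-1.69)] / -8050 = +0.02287
Flow direction (−∇h) has components (-0.01616 E, -0.02287 N).
Azimuth = atan2(E, N) = atan2(-0.01616, -0.02287) = 215.2° ≈ 215°.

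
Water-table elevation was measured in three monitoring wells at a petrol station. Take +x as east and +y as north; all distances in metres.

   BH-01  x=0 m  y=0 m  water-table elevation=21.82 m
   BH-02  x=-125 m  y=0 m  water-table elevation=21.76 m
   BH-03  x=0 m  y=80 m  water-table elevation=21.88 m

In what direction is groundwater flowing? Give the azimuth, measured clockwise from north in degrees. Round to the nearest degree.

213°

∂h/∂x = (21.76 − 21.82) / (-125 − 0) = +0.0004800
∂h/∂y = (21.88 − 21.82) / (80 − 0) = +0.0007500
Flow direction (−∇h) has components (-0.0004800 E, -0.0007500 N).
Azimuth = atan2(E, N) = atan2(-0.0004800, -0.0007500) = 212.6° ≈ 213°.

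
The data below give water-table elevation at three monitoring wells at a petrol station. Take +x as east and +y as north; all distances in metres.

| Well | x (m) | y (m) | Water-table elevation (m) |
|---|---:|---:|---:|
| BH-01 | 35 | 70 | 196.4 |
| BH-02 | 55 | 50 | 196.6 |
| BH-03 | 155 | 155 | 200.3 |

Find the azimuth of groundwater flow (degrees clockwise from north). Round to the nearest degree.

Taking BH-01 as reference: BH-02−BH-01 = (20, -20, +0.2); BH-03−BH-01 = (120, 85, +3.9).
Determinant of the coordinate differences = 20·85 − 120·(-20) = 4100.
∂h/∂x = [(+0.2)·85 − (+3.9)·(-20)] / 4100 = +0.02317
∂h/∂y = [20·(+3.9) − 120·(+0.2)] / 4100 = +0.01317
Flow direction (−∇h) has components (-0.02317 E, -0.01317 N).
Azimuth = atan2(E, N) = atan2(-0.02317, -0.01317) = 240.4° ≈ 240°.

240°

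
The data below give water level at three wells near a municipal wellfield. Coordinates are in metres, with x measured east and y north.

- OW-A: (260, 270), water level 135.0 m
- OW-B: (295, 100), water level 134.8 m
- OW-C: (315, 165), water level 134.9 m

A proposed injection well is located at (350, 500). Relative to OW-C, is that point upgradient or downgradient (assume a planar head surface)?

With h = a·x + b·y + c and OW-A as origin, the differences give:
  35·a + (-170)·b = -0.2
  55·a + (-105)·b = -0.1
Eliminate b (×(-105) and ×(-170), subtract): 5675·a = 4.00 → a = ∂h/∂x = +0.0007048
Back-substitute: b = ∂h/∂y = +0.001322.
Head at (350, 500) = 135.0 + (+0.0007048)·(90) + (+0.001322)·(230) = 135.37 m.
That is higher than the 134.9 m at OW-C, so the point is upgradient.

upgradient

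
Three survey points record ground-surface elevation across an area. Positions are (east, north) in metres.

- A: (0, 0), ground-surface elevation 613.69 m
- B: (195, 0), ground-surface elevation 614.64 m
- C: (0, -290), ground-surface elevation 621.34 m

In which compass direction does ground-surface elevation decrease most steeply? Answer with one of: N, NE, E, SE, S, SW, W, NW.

N

∂z/∂x = (614.64 − 613.69) / (195 − 0) = +0.004872
∂z/∂y = (621.34 − 613.69) / (-290 − 0) = -0.02638
Steepest decrease is along −∇f = (-0.004872 E, +0.02638 N) → north.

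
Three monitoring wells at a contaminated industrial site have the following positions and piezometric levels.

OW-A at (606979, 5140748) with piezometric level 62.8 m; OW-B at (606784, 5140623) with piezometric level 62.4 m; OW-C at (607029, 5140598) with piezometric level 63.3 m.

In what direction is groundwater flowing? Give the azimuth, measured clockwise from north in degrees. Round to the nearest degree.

302°

Differences from OW-A: to OW-B (Δx, Δy, Δh) = (-195, -125, -0.4); to OW-C = (50, -150, +0.5).
Determinant of the coordinate differences = (-195)·(-150) − 50·(-125) = 35500.
∂h/∂x = [(-0.4)·(-150) − (+0.5)·(-125)] / 35500 = +0.003451
∂h/∂y = [(-195)·(+0.5) − 50·(-0.4)] / 35500 = -0.002183
Flow direction (−∇h) has components (-0.003451 E, +0.002183 N).
Azimuth = atan2(E, N) = atan2(-0.003451, +0.002183) = 302.3° ≈ 302°.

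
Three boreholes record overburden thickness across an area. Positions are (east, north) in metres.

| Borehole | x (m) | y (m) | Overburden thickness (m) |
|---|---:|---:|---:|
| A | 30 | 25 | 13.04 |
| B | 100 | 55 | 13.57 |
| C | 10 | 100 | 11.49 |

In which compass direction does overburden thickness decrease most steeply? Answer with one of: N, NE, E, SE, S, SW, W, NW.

NW

With d = a·x + b·y + c and A as origin, the differences give:
  70·a + 30·b = +0.53
  (-20)·a + 75·b = -1.55
Eliminate b (×75 and ×30, subtract): 5850·a = 86.250 → a = ∂d/∂x = +0.01474
Back-substitute: b = ∂d/∂y = -0.01674.
Steepest decrease is along −∇f = (-0.01474 E, +0.01674 N) → northwest.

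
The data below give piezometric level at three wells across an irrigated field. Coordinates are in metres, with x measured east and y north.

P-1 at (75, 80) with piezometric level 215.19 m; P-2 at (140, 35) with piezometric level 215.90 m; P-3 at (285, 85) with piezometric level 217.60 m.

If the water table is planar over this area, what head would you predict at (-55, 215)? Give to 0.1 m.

213.8 m

Differences from P-1: to P-2 (Δx, Δy, Δh) = (65, -45, +0.71); to P-3 = (210, 5, +2.41).
Determinant of the coordinate differences = 65·5 − 210·(-45) = 9775.
∂h/∂x = [(+0.71)·5 − (+2.41)·(-45)] / 9775 = +0.01146
∂h/∂y = [65·(+2.41) − 210·(+0.71)] / 9775 = +0.0007724
h(-55, 215) = 215.19 + (+0.01146)·(-130) + (+0.0007724)·(135) = 215.19 -1.490 +0.104 = 213.805 m.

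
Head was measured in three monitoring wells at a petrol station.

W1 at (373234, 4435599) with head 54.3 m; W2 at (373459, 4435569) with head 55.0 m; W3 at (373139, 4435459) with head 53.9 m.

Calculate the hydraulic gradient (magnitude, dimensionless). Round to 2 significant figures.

0.0033

With h = a·x + b·y + c and W1 as origin, the differences give:
  225·a + (-30)·b = +0.7
  (-95)·a + (-140)·b = -0.4
Eliminate b (×(-140) and ×(-30), subtract): -34350·a = -110.00 → a = ∂h/∂x = +0.003202
Back-substitute: b = ∂h/∂y = +0.0006841.
|∇h| = √(0.003202² + 0.0006841²) = 0.003274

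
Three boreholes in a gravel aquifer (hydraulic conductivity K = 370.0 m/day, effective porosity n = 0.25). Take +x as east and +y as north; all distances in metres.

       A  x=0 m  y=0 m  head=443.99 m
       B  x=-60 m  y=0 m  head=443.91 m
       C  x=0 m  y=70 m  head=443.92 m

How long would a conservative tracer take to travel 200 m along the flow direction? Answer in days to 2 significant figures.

81 days

∂h/∂x = (443.91 − 443.99) / (-60 − 0) = +0.001333
∂h/∂y = (443.92 − 443.99) / (70 − 0) = -0.0010000
|∇h| = √(0.001333² + -0.0010000²) = 0.001666
Seepage velocity v = K·i/n = 370.0 × 0.001666 / 0.25 = 2.466 m/day.
t = 200 / 2.466 = 81.1 days.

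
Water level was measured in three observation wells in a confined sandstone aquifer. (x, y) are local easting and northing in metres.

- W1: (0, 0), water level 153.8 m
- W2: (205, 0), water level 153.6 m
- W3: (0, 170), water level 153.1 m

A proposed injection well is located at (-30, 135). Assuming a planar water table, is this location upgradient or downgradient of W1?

downgradient

∂h/∂x = (153.6 − 153.8) / (205 − 0) = -0.0009756
∂h/∂y = (153.1 − 153.8) / (170 − 0) = -0.004118
Head at (-30, 135) = 153.8 + (-0.0009756)·(-30) + (-0.004118)·(135) = 153.27 m.
That is lower than the 153.8 m at W1, so the point is downgradient.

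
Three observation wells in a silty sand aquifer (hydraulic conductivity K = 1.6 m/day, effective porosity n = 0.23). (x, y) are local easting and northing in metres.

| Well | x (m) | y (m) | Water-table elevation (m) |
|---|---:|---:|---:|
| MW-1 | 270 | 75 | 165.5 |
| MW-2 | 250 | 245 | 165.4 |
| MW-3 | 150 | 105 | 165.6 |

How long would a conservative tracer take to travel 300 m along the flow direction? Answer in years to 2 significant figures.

With h = a·x + b·y + c and MW-1 as origin, the differences give:
  (-20)·a + 170·b = -0.1
  (-120)·a + 30·b = +0.1
Eliminate b (×30 and ×170, subtract): 19800·a = -20.00 → a = ∂h/∂x = -0.001010
Back-substitute: b = ∂h/∂y = -0.0007071.
|∇h| = √(-0.001010² + -0.0007071²) = 0.001233
Seepage velocity v = K·i/n = 1.6 × 0.001233 / 0.23 = 0.008577 m/day.
t = 300 / 0.008577 = 3.498e+04 days = 95.8 years.

96 years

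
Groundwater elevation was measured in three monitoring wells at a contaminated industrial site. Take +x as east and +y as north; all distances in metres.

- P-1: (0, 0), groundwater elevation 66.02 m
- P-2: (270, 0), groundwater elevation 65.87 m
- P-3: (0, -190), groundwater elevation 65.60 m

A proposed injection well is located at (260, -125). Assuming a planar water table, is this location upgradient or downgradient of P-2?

∂h/∂x = (65.87 − 66.02) / (270 − 0) = -0.0005556
∂h/∂y = (65.60 − 66.02) / (-190 − 0) = +0.002211
Head at (260, -125) = 66.02 + (-0.0005556)·(260) + (+0.002211)·(-125) = 65.60 m.
That is lower than the 65.87 m at P-2, so the point is downgradient.

downgradient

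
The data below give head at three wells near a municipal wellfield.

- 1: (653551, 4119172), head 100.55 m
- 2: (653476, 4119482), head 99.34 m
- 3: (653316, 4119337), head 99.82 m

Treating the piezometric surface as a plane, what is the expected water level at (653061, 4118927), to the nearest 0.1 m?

Taking 1 as reference: 2−1 = (-75, 310, -1.21); 3−1 = (-235, 165, -0.73).
Determinant of the coordinate differences = (-75)·165 − (-235)·310 = 60475.
∂h/∂x = [(-1.21)·165 − (-0.73)·310] / 60475 = +0.0004407
∂h/∂y = [(-75)·(-0.73) − (-235)·(-1.21)] / 60475 = -0.003797
h(653061, 4118927) = 100.55 + (+0.0004407)·(-490) + (-0.003797)·(-245) = 100.55 -0.216 +0.930 = 101.264 m.

101.3 m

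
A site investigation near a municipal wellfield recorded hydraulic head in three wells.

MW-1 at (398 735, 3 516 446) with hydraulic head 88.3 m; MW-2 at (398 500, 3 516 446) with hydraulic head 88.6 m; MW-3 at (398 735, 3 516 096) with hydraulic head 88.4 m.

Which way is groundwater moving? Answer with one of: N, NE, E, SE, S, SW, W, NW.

E

∂h/∂x = (88.6 − 88.3) / (398500 − 398735) = -0.001277
∂h/∂y = (88.4 − 88.3) / (3516096 − 3516446) = -0.0002857
Flow = −∇h = (+0.001277 east, +0.0002857 north), which points east.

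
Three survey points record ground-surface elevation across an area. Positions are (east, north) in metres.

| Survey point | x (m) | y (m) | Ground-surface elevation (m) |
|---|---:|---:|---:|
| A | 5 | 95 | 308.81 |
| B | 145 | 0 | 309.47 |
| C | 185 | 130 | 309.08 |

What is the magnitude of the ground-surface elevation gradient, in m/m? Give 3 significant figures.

0.00430 m/m

Differences from A: to B (Δx, Δy, Δh) = (140, -95, +0.66); to C = (180, 35, +0.27).
Solve a·Δx + b·Δy = Δz: det = 140·35 − 180·(-95) = 22000.
∂z/∂x = [(+0.66)·35 − (+0.27)·(-95)] / 22000 = +0.002216
∂z/∂y = [140·(+0.27) − 180·(+0.66)] / 22000 = -0.003682
|∇f| = √(0.002216² + -0.003682²) = 0.004297 m/m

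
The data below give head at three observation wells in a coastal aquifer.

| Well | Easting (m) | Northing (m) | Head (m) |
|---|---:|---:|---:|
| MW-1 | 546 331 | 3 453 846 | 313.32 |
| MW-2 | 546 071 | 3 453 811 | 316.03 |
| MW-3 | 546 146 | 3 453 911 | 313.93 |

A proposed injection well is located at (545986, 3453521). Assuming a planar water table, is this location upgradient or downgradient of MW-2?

upgradient

Differences from MW-1: to MW-2 (Δx, Δy, Δh) = (-260, -35, +2.71); to MW-3 = (-185, 65, +0.61).
Solve a·Δx + b·Δy = Δh: det = (-260)·65 − (-185)·(-35) = -23375.
∂h/∂x = [(+2.71)·65 − (+0.61)·(-35)] / -23375 = -0.008449
∂h/∂y = [(-260)·(+0.61) − (-185)·(+2.71)] / -23375 = -0.01466
Head at (545986, 3453521) = 313.32 + (-0.008449)·(-345) + (-0.01466)·(-325) = 321.00 m.
That is higher than the 316.03 m at MW-2, so the point is upgradient.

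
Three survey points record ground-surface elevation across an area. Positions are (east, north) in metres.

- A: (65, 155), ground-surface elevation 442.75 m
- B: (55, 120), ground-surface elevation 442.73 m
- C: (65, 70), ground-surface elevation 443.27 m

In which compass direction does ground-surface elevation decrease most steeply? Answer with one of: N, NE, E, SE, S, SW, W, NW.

Differences from A: to B (Δx, Δy, Δh) = (-10, -35, -0.02); to C = (0, -85, +0.52).
Solve a·Δx + b·Δy = Δz: det = (-10)·(-85) − 0·(-35) = 850.
∂z/∂x = [(-0.02)·(-85) − (+0.52)·(-35)] / 850 = +0.02341
∂z/∂y = [(-10)·(+0.52) − 0·(-0.02)] / 850 = -0.006118
Steepest decrease is along −∇f = (-0.02341 E, +0.006118 N) → west.

W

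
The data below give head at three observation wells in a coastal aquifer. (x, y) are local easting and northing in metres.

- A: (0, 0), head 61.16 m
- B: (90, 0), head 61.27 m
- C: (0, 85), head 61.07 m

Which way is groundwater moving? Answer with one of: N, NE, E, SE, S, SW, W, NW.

NW

∂h/∂x = (61.27 − 61.16) / (90 − 0) = +0.001222
∂h/∂y = (61.07 − 61.16) / (85 − 0) = -0.001059
Flow = −∇h = (-0.001222 east, +0.001059 north), which points northwest.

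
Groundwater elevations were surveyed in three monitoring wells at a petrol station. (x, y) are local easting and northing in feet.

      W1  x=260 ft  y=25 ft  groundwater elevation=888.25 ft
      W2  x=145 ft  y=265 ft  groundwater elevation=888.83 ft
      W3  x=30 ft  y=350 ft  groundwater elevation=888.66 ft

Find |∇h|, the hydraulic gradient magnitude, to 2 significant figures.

0.0070

Taking W1 as reference: W2−W1 = (-115, 240, +0.58); W3−W1 = (-230, 325, +0.41).
Determinant of the coordinate differences = (-115)·325 − (-230)·240 = 17825.
∂h/∂x = [(+0.58)·325 − (+0.41)·240] / 17825 = +0.005055
∂h/∂y = [(-115)·(+0.41) − (-230)·(+0.58)] / 17825 = +0.004839
|∇h| = √(0.005055² + 0.004839²) = 0.006998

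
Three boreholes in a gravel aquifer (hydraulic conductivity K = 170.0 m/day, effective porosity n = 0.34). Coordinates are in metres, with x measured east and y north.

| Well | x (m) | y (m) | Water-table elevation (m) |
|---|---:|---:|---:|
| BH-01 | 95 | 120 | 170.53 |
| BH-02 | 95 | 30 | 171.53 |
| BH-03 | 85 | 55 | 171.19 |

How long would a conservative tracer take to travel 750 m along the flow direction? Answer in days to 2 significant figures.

120 days

With h = a·x + b·y + c and BH-01 as origin, the differences give:
  0·a + (-90)·b = +1.00
  (-10)·a + (-65)·b = +0.66
Eliminate b (×(-65) and ×(-90), subtract): -900·a = -5.600 → a = ∂h/∂x = +0.006222
Back-substitute: b = ∂h/∂y = -0.01111.
|∇h| = √(0.006222² + -0.01111²) = 0.01273
Seepage velocity v = K·i/n = 170.0 × 0.01273 / 0.34 = 6.365 m/day.
t = 750 / 6.365 = 117.8 days.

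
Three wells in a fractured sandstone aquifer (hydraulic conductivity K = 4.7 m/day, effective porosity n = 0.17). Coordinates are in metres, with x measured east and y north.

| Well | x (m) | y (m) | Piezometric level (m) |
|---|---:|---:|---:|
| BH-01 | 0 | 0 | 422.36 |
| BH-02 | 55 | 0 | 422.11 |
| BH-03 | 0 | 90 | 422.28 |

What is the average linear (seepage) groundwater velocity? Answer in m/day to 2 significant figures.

0.13 m/day

∂h/∂x = (422.11 − 422.36) / (55 − 0) = -0.004545
∂h/∂y = (422.28 − 422.36) / (90 − 0) = -0.0008889
|∇h| = √(-0.004545² + -0.0008889²) = 0.004631
Seepage velocity v = K·i/n = 4.7 × 0.004631 / 0.17 = 0.128 m/day.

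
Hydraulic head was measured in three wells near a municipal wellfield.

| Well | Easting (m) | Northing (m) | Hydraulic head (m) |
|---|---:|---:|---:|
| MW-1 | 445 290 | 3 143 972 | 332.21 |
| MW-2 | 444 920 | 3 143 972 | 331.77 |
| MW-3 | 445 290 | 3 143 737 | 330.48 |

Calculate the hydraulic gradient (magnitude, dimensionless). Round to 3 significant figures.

∂h/∂x = (331.77 − 332.21) / (444920 − 445290) = +0.001189
∂h/∂y = (330.48 − 332.21) / (3143737 − 3143972) = +0.007362
|∇h| = √(0.001189² + 0.007362²) = 0.007457

0.00746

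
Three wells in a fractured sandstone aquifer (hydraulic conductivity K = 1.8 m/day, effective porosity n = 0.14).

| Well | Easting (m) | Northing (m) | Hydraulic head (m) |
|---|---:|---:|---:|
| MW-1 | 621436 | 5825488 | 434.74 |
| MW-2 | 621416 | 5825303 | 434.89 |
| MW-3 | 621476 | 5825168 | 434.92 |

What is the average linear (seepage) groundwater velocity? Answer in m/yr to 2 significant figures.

Differences from MW-1: to MW-2 (Δx, Δy, Δh) = (-20, -185, +0.15); to MW-3 = (40, -320, +0.18).
Determinant of the coordinate differences = (-20)·(-320) − 40·(-185) = 13800.
∂h/∂x = [(+0.15)·(-320) − (+0.18)·(-185)] / 13800 = -0.001065
∂h/∂y = [(-20)·(+0.18) − 40·(+0.15)] / 13800 = -0.0006957
|∇h| = √(-0.001065² + -0.0006957²) = 0.001272
Seepage velocity v = K·i/n = 1.8 × 0.001272 / 0.14 = 0.01635 m/day = 5.972 m/yr.

6.0 m/yr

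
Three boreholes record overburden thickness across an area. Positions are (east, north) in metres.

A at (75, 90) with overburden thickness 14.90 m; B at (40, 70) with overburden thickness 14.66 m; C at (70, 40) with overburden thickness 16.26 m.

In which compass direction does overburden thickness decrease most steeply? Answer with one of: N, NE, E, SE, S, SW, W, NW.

NW

With d = a·x + b·y + c and A as origin, the differences give:
  (-35)·a + (-20)·b = -0.24
  (-5)·a + (-50)·b = +1.36
Eliminate b (×(-50) and ×(-20), subtract): 1650·a = 39.200 → a = ∂d/∂x = +0.02376
Back-substitute: b = ∂d/∂y = -0.02958.
Steepest decrease is along −∇f = (-0.02376 E, +0.02958 N) → northwest.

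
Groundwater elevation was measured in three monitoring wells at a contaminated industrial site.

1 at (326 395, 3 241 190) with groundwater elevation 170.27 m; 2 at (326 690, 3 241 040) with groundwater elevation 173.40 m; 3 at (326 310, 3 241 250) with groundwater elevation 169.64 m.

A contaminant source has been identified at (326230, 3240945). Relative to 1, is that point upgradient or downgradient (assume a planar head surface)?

With h = a·x + b·y + c and 1 as origin, the differences give:
  295·a + (-150)·b = +3.13
  (-85)·a + 60·b = -0.63
Eliminate b (×60 and ×(-150), subtract): 4950·a = 93.300 → a = ∂h/∂x = +0.01885
Back-substitute: b = ∂h/∂y = +0.01620.
Head at (326230, 3240945) = 170.27 + (+0.01885)·(-165) + (+0.01620)·(-245) = 163.19 m.
That is lower than the 170.27 m at 1, so the point is downgradient.

downgradient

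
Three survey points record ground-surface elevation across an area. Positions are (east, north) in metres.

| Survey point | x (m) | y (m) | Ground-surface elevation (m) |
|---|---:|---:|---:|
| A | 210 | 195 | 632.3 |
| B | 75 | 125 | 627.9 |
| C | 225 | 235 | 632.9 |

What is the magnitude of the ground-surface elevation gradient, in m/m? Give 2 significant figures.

With z = a·x + b·y + c and A as origin, the differences give:
  (-135)·a + (-70)·b = -4.4
  15·a + 40·b = +0.6
Eliminate b (×40 and ×(-70), subtract): -4350·a = -134.00 → a = ∂z/∂x = +0.03080
Back-substitute: b = ∂z/∂y = +0.003448.
|∇f| = √(0.03080² + 0.003448²) = 0.03099 m/m

0.031 m/m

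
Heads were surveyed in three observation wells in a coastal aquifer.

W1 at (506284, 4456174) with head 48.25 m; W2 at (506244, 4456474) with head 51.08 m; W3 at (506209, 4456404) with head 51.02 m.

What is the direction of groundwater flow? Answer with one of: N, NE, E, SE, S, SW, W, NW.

SE

Taking W1 as reference: W2−W1 = (-40, 300, +2.83); W3−W1 = (-75, 230, +2.77).
Solve a·Δx + b·Δy = Δh: det = (-40)·230 − (-75)·300 = 13300.
∂h/∂x = [(+2.83)·230 − (+2.77)·300] / 13300 = -0.01354
∂h/∂y = [(-40)·(+2.77) − (-75)·(+2.83)] / 13300 = +0.007628
Flow = −∇h = (+0.01354 east, -0.007628 north), which points southeast.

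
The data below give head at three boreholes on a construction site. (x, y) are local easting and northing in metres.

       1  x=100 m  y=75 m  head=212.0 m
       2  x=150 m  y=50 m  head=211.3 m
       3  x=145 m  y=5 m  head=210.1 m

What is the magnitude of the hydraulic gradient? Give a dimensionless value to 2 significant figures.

Taking 1 as reference: 2−1 = (50, -25, -0.7); 3−1 = (45, -70, -1.9).
Solve a·Δx + b·Δy = Δh: det = 50·(-70) − 45·(-25) = -2375.
∂h/∂x = [(-0.7)·(-70) − (-1.9)·(-25)] / -2375 = -0.0006316
∂h/∂y = [50·(-1.9) − 45·(-0.7)] / -2375 = +0.02674
|∇h| = √(-0.0006316² + 0.02674²) = 0.02675

0.027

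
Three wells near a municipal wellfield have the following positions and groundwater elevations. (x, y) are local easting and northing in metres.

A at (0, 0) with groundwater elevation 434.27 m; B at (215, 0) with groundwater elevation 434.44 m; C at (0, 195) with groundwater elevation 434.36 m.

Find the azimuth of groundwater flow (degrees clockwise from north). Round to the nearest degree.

∂h/∂x = (434.44 − 434.27) / (215 − 0) = +0.0007907
∂h/∂y = (434.36 − 434.27) / (195 − 0) = +0.0004615
Flow direction (−∇h) has components (-0.0007907 E, -0.0004615 N).
Azimuth = atan2(E, N) = atan2(-0.0007907, -0.0004615) = 239.7° ≈ 240°.

240°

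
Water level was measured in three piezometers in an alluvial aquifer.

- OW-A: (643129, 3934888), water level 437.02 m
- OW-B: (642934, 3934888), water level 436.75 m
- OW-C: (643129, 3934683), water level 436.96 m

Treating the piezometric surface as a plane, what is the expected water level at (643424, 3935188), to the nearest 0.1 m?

∂h/∂x = (436.75 − 437.02) / (642934 − 643129) = +0.001385
∂h/∂y = (436.96 − 437.02) / (3934683 − 3934888) = +0.0002927
h(643424, 3935188) = 437.02 + (+0.001385)·(295) + (+0.0002927)·(300) = 437.02 +0.408 +0.088 = 437.516 m.

437.5 m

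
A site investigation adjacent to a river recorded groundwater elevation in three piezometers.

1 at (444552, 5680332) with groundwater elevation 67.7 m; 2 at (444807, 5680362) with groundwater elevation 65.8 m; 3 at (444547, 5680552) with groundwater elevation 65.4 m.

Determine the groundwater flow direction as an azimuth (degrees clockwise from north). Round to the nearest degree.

030°

With h = a·x + b·y + c and 1 as origin, the differences give:
  255·a + 30·b = -1.9
  (-5)·a + 220·b = -2.3
Eliminate b (×220 and ×30, subtract): 56250·a = -349.00 → a = ∂h/∂x = -0.006204
Back-substitute: b = ∂h/∂y = -0.01060.
Flow direction (−∇h) has components (+0.006204 E, +0.01060 N).
Azimuth = atan2(E, N) = atan2(+0.006204, +0.01060) = 30.4° ≈ 030°.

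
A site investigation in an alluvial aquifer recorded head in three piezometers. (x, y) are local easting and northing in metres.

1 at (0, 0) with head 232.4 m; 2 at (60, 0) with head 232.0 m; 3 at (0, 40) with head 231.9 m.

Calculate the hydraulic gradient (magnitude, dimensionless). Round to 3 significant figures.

∂h/∂x = (232.0 − 232.4) / (60 − 0) = -0.006667
∂h/∂y = (231.9 − 232.4) / (40 − 0) = -0.01250
|∇h| = √(-0.006667² + -0.01250²) = 0.01417

0.0142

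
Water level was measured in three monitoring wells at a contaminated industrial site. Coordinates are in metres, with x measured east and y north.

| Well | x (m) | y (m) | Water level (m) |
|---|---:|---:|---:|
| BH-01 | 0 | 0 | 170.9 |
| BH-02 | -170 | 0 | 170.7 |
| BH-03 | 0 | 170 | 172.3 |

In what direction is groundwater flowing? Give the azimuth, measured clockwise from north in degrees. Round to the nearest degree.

188°

∂h/∂x = (170.7 − 170.9) / (-170 − 0) = +0.001176
∂h/∂y = (172.3 − 170.9) / (170 − 0) = +0.008235
Flow direction (−∇h) has components (-0.001176 E, -0.008235 N).
Azimuth = atan2(E, N) = atan2(-0.001176, -0.008235) = 188.1° ≈ 188°.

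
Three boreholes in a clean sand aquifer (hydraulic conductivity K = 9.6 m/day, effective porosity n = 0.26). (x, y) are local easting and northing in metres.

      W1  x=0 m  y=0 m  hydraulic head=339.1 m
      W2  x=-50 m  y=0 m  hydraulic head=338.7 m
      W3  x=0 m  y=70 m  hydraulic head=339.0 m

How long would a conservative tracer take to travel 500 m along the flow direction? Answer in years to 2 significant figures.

∂h/∂x = (338.7 − 339.1) / (-50 − 0) = +0.008000
∂h/∂y = (339.0 − 339.1) / (70 − 0) = -0.001429
|∇h| = √(0.008000² + -0.001429²) = 0.008127
Seepage velocity v = K·i/n = 9.6 × 0.008127 / 0.26 = 0.3001 m/day.
t = 500 / 0.3001 = 1666 days = 4.56 years.

4.6 years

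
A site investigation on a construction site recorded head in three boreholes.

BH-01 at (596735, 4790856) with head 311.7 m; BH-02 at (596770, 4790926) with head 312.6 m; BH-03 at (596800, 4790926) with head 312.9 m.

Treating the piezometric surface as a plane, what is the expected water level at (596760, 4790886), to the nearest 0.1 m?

Taking BH-01 as reference: BH-02−BH-01 = (35, 70, +0.9); BH-03−BH-01 = (65, 70, +1.2).
Solve a·Δx + b·Δy = Δh: det = 35·70 − 65·70 = -2100.
∂h/∂x = [(+0.9)·70 − (+1.2)·70] / -2100 = +0.010000
∂h/∂y = [35·(+1.2) − 65·(+0.9)] / -2100 = +0.007857
h(596760, 4790886) = 311.7 + (+0.010000)·(25) + (+0.007857)·(30) = 311.7 +0.250 +0.236 = 312.186 m.

312.2 m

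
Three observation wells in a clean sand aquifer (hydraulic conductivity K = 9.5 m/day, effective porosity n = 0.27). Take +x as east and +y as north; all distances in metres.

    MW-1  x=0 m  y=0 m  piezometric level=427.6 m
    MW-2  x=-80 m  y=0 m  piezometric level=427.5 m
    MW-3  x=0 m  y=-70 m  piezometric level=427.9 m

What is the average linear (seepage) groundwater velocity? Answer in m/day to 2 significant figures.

∂h/∂x = (427.5 − 427.6) / (-80 − 0) = +0.001250
∂h/∂y = (427.9 − 427.6) / (-70 − 0) = -0.004286
|∇h| = √(0.001250² + -0.004286²) = 0.004465
Seepage velocity v = K·i/n = 9.5 × 0.004465 / 0.27 = 0.1571 m/day.

0.16 m/day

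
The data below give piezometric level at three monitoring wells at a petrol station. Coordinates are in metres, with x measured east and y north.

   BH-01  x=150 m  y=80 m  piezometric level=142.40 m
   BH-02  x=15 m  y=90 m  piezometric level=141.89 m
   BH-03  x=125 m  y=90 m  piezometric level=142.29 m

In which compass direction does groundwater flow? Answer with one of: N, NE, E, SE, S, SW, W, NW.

Taking BH-01 as reference: BH-02−BH-01 = (-135, 10, -0.51); BH-03−BH-01 = (-25, 10, -0.11).
Solve a·Δx + b·Δy = Δh: det = (-135)·10 − (-25)·10 = -1100.
∂h/∂x = [(-0.51)·10 − (-0.11)·10] / -1100 = +0.003636
∂h/∂y = [(-135)·(-0.11) − (-25)·(-0.51)] / -1100 = -0.001909
Flow = −∇h = (-0.003636 east, +0.001909 north), which points northwest.

NW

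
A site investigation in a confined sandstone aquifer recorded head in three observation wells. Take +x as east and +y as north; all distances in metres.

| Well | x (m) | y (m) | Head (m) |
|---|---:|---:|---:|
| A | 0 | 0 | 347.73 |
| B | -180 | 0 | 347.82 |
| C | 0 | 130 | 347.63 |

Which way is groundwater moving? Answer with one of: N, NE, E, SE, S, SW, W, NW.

∂h/∂x = (347.82 − 347.73) / (-180 − 0) = -0.0005000
∂h/∂y = (347.63 − 347.73) / (130 − 0) = -0.0007692
Flow = −∇h = (+0.0005000 east, +0.0007692 north), which points northeast.

NE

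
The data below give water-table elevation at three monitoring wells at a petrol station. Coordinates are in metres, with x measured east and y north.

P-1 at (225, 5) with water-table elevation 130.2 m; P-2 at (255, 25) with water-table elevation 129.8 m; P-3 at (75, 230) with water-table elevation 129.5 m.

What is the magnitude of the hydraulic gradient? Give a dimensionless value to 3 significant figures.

Three-point gradient (reference P-1): Δ to P-2 = (30, 20, -0.4), Δ to P-3 = (-150, 225, -0.7).
∂h/∂x = -0.007795, ∂h/∂y = -0.008308 (det = 9750).
|∇h| = √(-0.007795² + -0.008308²) = 0.01139

0.0114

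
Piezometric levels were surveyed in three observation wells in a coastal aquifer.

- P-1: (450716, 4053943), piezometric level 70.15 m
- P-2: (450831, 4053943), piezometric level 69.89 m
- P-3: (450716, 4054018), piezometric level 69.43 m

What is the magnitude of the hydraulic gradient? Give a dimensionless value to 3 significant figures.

0.00986

∂h/∂x = (69.89 − 70.15) / (450831 − 450716) = -0.002261
∂h/∂y = (69.43 − 70.15) / (4054018 − 4053943) = -0.009600
|∇h| = √(-0.002261² + -0.009600²) = 0.009863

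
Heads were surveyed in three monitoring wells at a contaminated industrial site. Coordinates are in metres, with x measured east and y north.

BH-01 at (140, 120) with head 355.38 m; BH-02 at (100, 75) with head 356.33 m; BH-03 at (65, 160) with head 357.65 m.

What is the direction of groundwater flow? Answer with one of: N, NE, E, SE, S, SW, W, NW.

E

With h = a·x + b·y + c and BH-01 as origin, the differences give:
  (-40)·a + (-45)·b = +0.95
  (-75)·a + 40·b = +2.27
Eliminate b (×40 and ×(-45), subtract): -4975·a = 140.150 → a = ∂h/∂x = -0.02817
Back-substitute: b = ∂h/∂y = +0.003930.
Flow = −∇h = (+0.02817 east, -0.003930 north), which points east.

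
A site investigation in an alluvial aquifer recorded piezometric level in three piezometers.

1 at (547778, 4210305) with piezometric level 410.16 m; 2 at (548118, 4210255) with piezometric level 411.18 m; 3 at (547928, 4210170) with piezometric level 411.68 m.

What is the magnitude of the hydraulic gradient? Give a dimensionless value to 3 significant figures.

0.00961

Three-point gradient (reference 1): Δ to 2 = (340, -50, +1.02), Δ to 3 = (150, -135, +1.52).
∂h/∂x = +0.001607, ∂h/∂y = -0.009474 (det = -38400).
|∇h| = √(0.001607² + -0.009474²) = 0.009609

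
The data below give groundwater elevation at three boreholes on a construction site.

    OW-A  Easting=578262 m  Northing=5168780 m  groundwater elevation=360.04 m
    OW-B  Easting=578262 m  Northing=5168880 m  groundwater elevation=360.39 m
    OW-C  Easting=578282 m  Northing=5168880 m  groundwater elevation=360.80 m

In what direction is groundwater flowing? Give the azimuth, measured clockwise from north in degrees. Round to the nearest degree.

Taking OW-A as reference: OW-B−OW-A = (0, 100, +0.35); OW-C−OW-A = (20, 100, +0.76).
Solve a·Δx + b·Δy = Δh: det = 0·100 − 20·100 = -2000.
∂h/∂x = [(+0.35)·100 − (+0.76)·100] / -2000 = +0.02050
∂h/∂y = [0·(+0.76) − 20·(+0.35)] / -2000 = +0.003500
Flow direction (−∇h) has components (-0.02050 E, -0.003500 N).
Azimuth = atan2(E, N) = atan2(-0.02050, -0.003500) = 260.3° ≈ 260°.

260°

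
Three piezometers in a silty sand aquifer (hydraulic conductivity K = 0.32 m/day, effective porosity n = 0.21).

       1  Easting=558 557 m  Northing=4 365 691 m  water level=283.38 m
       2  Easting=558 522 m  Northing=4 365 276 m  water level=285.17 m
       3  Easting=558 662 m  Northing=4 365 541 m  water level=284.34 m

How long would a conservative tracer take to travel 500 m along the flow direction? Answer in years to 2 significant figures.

170 years

With h = a·x + b·y + c and 1 as origin, the differences give:
  (-35)·a + (-415)·b = +1.79
  105·a + (-150)·b = +0.96
Eliminate b (×(-150) and ×(-415), subtract): 48825·a = 129.900 → a = ∂h/∂x = +0.002661
Back-substitute: b = ∂h/∂y = -0.004538.
|∇h| = √(0.002661² + -0.004538²) = 0.005261
Seepage velocity v = K·i/n = 0.32 × 0.005261 / 0.21 = 0.008017 m/day.
t = 500 / 0.008017 = 6.237e+04 days = 171 years.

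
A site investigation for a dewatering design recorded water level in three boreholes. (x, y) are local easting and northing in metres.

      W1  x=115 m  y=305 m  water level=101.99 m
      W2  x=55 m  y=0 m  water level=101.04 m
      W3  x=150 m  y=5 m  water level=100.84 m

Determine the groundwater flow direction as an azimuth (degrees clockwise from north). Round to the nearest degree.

With h = a·x + b·y + c and W1 as origin, the differences give:
  (-60)·a + (-305)·b = -0.95
  35·a + (-300)·b = -1.15
Eliminate b (×(-300) and ×(-305), subtract): 28675·a = -65.750 → a = ∂h/∂x = -0.002293
Back-substitute: b = ∂h/∂y = +0.003566.
Flow direction (−∇h) has components (+0.002293 E, -0.003566 N).
Azimuth = atan2(E, N) = atan2(+0.002293, -0.003566) = 147.3° ≈ 147°.

147°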